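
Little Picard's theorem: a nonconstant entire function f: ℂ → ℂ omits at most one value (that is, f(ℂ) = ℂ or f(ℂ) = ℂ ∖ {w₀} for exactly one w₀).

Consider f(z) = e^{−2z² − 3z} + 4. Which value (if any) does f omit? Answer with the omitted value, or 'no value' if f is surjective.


Little Picard bounds the complement of f(ℂ) to at most one point.
The exponent g(z) = −2z² − 3z is a nonconstant polynomial, hence surjective onto ℂ. So e^{g(z)} takes every value in {e^w : w ∈ ℂ} = ℂ ∖ {0}. Adding 4 shifts the range to ℂ ∖ {4}. f omits exactly 4.

Omitted value: 4.


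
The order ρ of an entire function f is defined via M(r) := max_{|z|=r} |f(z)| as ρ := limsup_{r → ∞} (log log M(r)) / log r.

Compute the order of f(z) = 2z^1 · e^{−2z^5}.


M(r) = max_{|z|=r} |2|·|z|^1·|e^{−2z^5}| = 2·r^1 · e^{2r^5} (the factors attain their maxima compatibly on |z|=r). Then log M(r) = log 2 + 1·log r + 2r^5, dominated by the last term, so log log M(r) ~ 5·log r. The polynomial factor 2z^1 contributes only a log r term and does not affect the order. ρ = 5.
Therefore ρ = 5.

Order ρ = 5.


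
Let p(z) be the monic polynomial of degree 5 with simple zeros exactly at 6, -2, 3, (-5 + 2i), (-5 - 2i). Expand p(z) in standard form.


The polynomial is p(z) = ∏_{α ∈ S} (z − α), where S = {6, -2, 3, (-5 + 2i), (-5 - 2i)}.
Expanding the product yields: p(z) = z^5 + 3·z^4 -41·z^3 -167·z^2 + 360·z + 1044.
Note conjugate pairs combine to real quadratics: (z − (-5+2i))(z − (-5−2i)) = z² + 10z + 29.
The resulting polynomial has degree 5 and real coefficients as required.

p(z) = z^5 + 3·z^4 -41·z^3 -167·z^2 + 360·z + 1044.


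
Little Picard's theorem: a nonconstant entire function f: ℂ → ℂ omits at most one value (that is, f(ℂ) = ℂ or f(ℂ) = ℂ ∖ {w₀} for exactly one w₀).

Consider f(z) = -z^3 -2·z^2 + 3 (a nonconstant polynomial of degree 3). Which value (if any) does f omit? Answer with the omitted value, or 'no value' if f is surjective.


Little Picard bounds the complement of f(ℂ) to at most one point.
For every w ∈ ℂ, the equation p(z) − w = 0 is a nonconstant polynomial in z and hence has at least one root by the fundamental theorem of algebra. So p is surjective onto ℂ, omitting no value.

Omitted value: no value.


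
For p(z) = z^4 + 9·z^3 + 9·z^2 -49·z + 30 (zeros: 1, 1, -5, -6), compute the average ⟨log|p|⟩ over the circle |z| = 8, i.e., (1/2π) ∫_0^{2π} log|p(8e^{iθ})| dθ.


Zeros: -6, -5, 1, 1; r = 8.
Inside |z| < r: -6, -5, 1, 1. Outside (|z| ≥ r): ∅.
p(0) = 30, so log|p(0)| = log(30) = 3.4012.
Apply Jensen: I(r) = log|p(0)| + Σ_k log(r/|z_k|), summed over zeros inside |z| < r.
  log(r/|z_k|) for z_k = 1: log(8/1) = 2.0794
  log(r/|z_k|) for z_k = 1: log(8/1) = 2.0794
  log(r/|z_k|) for z_k = -5: log(8/5) = 0.4700
  log(r/|z_k|) for z_k = -6: log(8/6) = 0.2877
Sum over inside zeros: 4.9166.
I(r) = log|p(0)| + (inside sum) = 3.4012 + 4.9166 = 8.3178.
Closed form (all zeros inside, monic): I(r) = n·log(r) = 4·log(8) = 8.3178. ✓

I(r) ≈ 8.3178.


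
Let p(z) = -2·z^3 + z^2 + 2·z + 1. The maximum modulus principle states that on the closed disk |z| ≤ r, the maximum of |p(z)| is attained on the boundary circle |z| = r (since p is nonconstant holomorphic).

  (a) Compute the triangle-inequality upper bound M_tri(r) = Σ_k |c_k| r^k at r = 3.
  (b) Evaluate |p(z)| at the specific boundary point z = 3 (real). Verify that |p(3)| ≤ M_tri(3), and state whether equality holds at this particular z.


Coefficients: c_0 = 1, c_1 = 2, c_2 = 1, c_3 = -2. Radius r = 3.
Part (a). Triangle bound: M_tri(r) = Σ_k |c_k| r^k
  = |1|·3^0 + |2|·3^1 + |1|·3^2 + |-2|·3^3
  = 1 + 6 + 9 + 54 = 70.
This bounds M(r) := max_{|z|=r} |p(z)| from above; equality holds iff all terms c_k z^k can be made to align in phase at a single z on |z|=r.
Part (b). At z = 3 (real, on the circle |z| = r):
  p(3) = (1)·3^0 + (2)·3^1 + (1)·3^2 + (-2)·3^3 = -38.
  |p(3)| = 38.
Check: |p(3)| = 38 ≤ 70 = M_tri(3). ✓ Equality does not hold at z = 3 (the coefficients have mixed signs, so the terms do not all align in phase there).

M_tri(3) = 70; |p(3)| = 38; equality at z=3: no.


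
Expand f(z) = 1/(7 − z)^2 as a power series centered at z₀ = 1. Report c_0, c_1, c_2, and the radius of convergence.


Let w = z − z₀, so z = z₀ + w.
Then 7 − z = 7 − (z₀ + w) = (7 − z₀) − w = 6 − w.
f(z) = 1/(6 − w)^2 = (1/(6)^2) · (1 − w/(6))^{−2}.
By the binomial series (1−u)^{−2} = Σ_{n≥0} C(n+1, 1) u^n for |u|<1, with u = w/(6):
  c_n = C(n+1, 1) / (6)^(n+2).
  c_0 = 1/(6)^2 = 1/36.
  c_1 = 2/(6)^3 = 1/108.
  c_2 = 3/(6)^4 = 1/432.
The series is valid for |w/d| < 1, i.e. |z − z₀| < |d|.
Radius of convergence: R = |7 − z₀| = |6| = 6 (distance from z₀ to the singularity z = 7).

c_0 = 1/36, c_1 = 1/108, c_2 = 1/432; R = 6.


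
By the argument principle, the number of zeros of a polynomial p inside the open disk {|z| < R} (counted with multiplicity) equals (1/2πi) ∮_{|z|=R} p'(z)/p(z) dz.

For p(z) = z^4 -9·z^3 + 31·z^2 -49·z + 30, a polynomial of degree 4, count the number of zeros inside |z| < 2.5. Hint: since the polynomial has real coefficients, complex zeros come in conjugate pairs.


The zeros of p are: 2, 3, (2 + 1i), (2 - 1i).
Their magnitudes are: 2, 3, 2.236, 2.236.
Zeros with |z| < R = 2.5: 2, (2 + 1i), (2 - 1i).
Count = 3.
By the argument principle, (1/2πi) ∮_{|z|=R} p'(z)/p(z) dz equals exactly this count.

Number of zeros inside |z| < 2.5: 3.


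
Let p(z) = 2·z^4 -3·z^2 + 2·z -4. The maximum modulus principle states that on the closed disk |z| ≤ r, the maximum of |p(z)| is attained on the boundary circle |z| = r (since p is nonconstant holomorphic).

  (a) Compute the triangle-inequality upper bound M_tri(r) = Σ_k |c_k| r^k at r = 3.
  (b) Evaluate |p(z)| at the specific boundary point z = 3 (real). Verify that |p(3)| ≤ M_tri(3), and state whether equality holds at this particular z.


Coefficients: c_0 = -4, c_1 = 2, c_2 = -3, c_3 = 0, c_4 = 2. Radius r = 3.
Part (a). Triangle bound: M_tri(r) = Σ_k |c_k| r^k
  = |-4|·3^0 + |2|·3^1 + |-3|·3^2 + |0|·3^3 + |2|·3^4
  = 4 + 6 + 27 + 0 + 162 = 199.
This bounds M(r) := max_{|z|=r} |p(z)| from above; equality holds iff all terms c_k z^k can be made to align in phase at a single z on |z|=r.
Part (b). At z = 3 (real, on the circle |z| = r):
  p(3) = (-4)·3^0 + (2)·3^1 + (-3)·3^2 + (0)·3^3 + (2)·3^4 = 137.
  |p(3)| = 137.
Check: |p(3)| = 137 ≤ 199 = M_tri(3). ✓ Equality does not hold at z = 3 (the coefficients have mixed signs, so the terms do not all align in phase there).

M_tri(3) = 199; |p(3)| = 137; equality at z=3: no.


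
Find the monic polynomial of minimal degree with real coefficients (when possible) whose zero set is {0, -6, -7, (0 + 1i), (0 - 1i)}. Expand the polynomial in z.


The polynomial is p(z) = ∏_{α ∈ S} (z − α), where S = {0, -6, -7, (0 + 1i), (0 - 1i)}.
Expanding the product yields: p(z) = z^5 + 13·z^4 + 43·z^3 + 13·z^2 + 42·z.
Note conjugate pairs combine to real quadratics: (z − (0+1i))(z − (0−1i)) = z² + 1.
The resulting polynomial has degree 5 and real coefficients as required.

p(z) = z^5 + 13·z^4 + 43·z^3 + 13·z^2 + 42·z.


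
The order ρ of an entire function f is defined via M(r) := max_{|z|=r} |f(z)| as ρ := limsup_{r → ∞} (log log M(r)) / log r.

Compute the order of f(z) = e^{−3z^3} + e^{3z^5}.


Each summand is entire of order 3 and 5 respectively (as in the single-exponential case). The order of a sum is at most the max of the orders, so ρ ≤ 5. For the lower bound: on |z|=r choose arg z so that 3z^5 is real positive; then |e^{3z^5}| = e^{3r^5} while |e^{-3z^3}| ≤ e^{3r^3} = o(e^{3r^5}). So |f| ≥ e^{3r^5}(1 − o(1)) and ρ ≥ 5. Hence ρ = max(3, 5) = 5.
Therefore ρ = 5.

Order ρ = 5.


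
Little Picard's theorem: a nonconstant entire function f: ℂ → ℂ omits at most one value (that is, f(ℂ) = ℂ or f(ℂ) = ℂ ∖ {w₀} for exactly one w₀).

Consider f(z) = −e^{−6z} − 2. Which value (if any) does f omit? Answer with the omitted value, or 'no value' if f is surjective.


Little Picard bounds the complement of f(ℂ) to at most one point.
e^{−6z} is never zero on ℂ, so -1·e^{−6z} takes every value in ℂ ∖ {0}. Adding -2 shifts the range to ℂ ∖ {-2}. Thus f omits exactly the value -2.

Omitted value: -2.


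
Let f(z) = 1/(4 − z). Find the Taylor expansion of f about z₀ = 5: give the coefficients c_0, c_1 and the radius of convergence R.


Let w = z − z₀, so z = z₀ + w.
Then 4 − z = 4 − (z₀ + w) = (4 − z₀) − w = -1 − w.
f(z) = 1/(-1 − w) = (1/(-1)) · 1/(1 − w/(-1)) = Σ_{n≥0} w^n / (-1)^(n+1).
So c_n = 1/(-1)^(n+1):
  c_0 = 1/(-1)^1 = -1.
  c_1 = 1/(-1)^2 = 1.
The series is valid for |w/d| < 1, i.e. |z − z₀| < |d|.
Radius of convergence: R = |4 − z₀| = |-1| = 1 (distance from z₀ to the singularity z = 4).

c_0 = -1, c_1 = 1; R = 1.


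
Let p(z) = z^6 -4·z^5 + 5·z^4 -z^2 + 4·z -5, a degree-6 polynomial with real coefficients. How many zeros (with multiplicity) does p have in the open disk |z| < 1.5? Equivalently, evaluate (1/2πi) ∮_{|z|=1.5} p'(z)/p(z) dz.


The zeros of p are: 1, (2 + 1i), (2 - 1i), -1, (0 + 1i), (0 - 1i).
Their magnitudes are: 1, 2.236, 2.236, 1, 1, 1.
Zeros with |z| < R = 1.5: 1, -1, (0 + 1i), (0 - 1i).
Count = 4.
By the argument principle, (1/2πi) ∮_{|z|=R} p'(z)/p(z) dz equals exactly this count.

Number of zeros inside |z| < 1.5: 4.


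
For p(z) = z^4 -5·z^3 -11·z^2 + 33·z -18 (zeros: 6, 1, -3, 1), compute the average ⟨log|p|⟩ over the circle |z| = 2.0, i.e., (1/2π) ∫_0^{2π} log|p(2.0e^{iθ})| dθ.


Zeros: -3, 1, 1, 6; r = 2.0.
Inside |z| < r: 1, 1. Outside (|z| ≥ r): -3, 6.
p(0) = -18, so log|p(0)| = log(18) = 2.8904.
Apply Jensen: I(r) = log|p(0)| + Σ_k log(r/|z_k|), summed over zeros inside |z| < r.
  log(r/|z_k|) for z_k = 1: log(2.0/1) = 0.6931
  log(r/|z_k|) for z_k = 1: log(2.0/1) = 0.6931
  Outside zeros (-3, 6) contribute nothing to the Jensen sum.
Sum over inside zeros: 1.3863.
I(r) = log|p(0)| + (inside sum) = 2.8904 + 1.3863 = 4.2767.
Note: since some zeros are outside |z| ≤ r, the simplified n·log(r) form does NOT apply — only the inside zeros contribute.

I(r) ≈ 4.2767.


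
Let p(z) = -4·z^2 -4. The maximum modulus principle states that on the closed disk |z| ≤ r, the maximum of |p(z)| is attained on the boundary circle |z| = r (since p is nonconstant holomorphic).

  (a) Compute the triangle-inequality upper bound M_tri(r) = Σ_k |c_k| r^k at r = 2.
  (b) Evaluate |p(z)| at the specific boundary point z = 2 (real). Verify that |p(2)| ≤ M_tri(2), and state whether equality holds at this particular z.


Coefficients: c_0 = -4, c_1 = 0, c_2 = -4. Radius r = 2.
Part (a). Triangle bound: M_tri(r) = Σ_k |c_k| r^k
  = |-4|·2^0 + |0|·2^1 + |-4|·2^2
  = 4 + 0 + 16 = 20.
This bounds M(r) := max_{|z|=r} |p(z)| from above; equality holds iff all terms c_k z^k can be made to align in phase at a single z on |z|=r.
Part (b). At z = 2 (real, on the circle |z| = r):
  p(2) = (-4)·2^0 + (0)·2^1 + (-4)·2^2 = -20.
  |p(2)| = 20.
Since all nonzero coefficients share the same sign, |p(2)| = 20 = M_tri(2); the triangle bound is attained at z = 2, so in fact M(r) = 20.

M_tri(2) = 20; |p(2)| = 20; equality at z=2: yes.


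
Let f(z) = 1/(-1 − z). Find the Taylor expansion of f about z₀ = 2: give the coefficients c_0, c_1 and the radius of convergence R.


Let w = z − z₀, so z = z₀ + w.
Then -1 − z = -1 − (z₀ + w) = (-1 − z₀) − w = -3 − w.
f(z) = 1/(-3 − w) = (1/(-3)) · 1/(1 − w/(-3)) = Σ_{n≥0} w^n / (-3)^(n+1).
So c_n = 1/(-3)^(n+1):
  c_0 = 1/(-3)^1 = -1/3.
  c_1 = 1/(-3)^2 = 1/9.
The series is valid for |w/d| < 1, i.e. |z − z₀| < |d|.
Radius of convergence: R = |-1 − z₀| = |-3| = 3 (distance from z₀ to the singularity z = -1).

c_0 = -1/3, c_1 = 1/9; R = 3.


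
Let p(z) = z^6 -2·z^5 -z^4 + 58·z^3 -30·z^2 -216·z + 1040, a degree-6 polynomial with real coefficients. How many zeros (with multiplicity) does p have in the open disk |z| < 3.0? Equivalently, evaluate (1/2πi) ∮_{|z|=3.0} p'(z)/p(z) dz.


The zeros of p are: (-3 + 1i), (-3 - 1i), (2 + 3i), (2 - 3i), (2 + 2i), (2 - 2i).
Their magnitudes are: 3.162, 3.162, 3.606, 3.606, 2.828, 2.828.
Zeros with |z| < R = 3.0: (2 + 2i), (2 - 2i).
Count = 2.
By the argument principle, (1/2πi) ∮_{|z|=R} p'(z)/p(z) dz equals exactly this count.

Number of zeros inside |z| < 3.0: 2.


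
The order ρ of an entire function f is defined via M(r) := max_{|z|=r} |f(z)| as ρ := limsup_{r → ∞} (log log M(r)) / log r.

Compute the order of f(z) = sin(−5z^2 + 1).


Write sin(w) = (e^{iw} ± e^{−iw})/(2 or 2i), so |sin(w)| ≤ e^{|w|}. With w = −5z^2 + 1, |w| ≤ 5r^2 + 1 on |z|=r, giving M(r) ≤ e^{5r^2 + 1} and ρ ≤ 2. For the lower bound, choose z on |z|=r with -5z^2 purely imaginary of modulus 5r^2; then |sin(−5z^2 + 1)| grows like e^{5r^2}/2, so ρ ≥ 2. Hence ρ = 2.
Therefore ρ = 2.

Order ρ = 2.


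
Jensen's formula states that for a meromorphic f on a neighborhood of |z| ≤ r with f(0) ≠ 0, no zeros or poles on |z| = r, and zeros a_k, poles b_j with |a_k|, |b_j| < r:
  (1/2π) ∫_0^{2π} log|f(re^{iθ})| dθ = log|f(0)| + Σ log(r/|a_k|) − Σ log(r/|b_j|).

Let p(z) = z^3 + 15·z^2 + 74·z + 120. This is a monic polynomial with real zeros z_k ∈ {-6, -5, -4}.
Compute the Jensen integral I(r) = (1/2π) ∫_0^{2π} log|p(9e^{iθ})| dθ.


Zeros: -6, -5, -4; r = 9.
Inside |z| < r: -6, -5, -4. Outside (|z| ≥ r): ∅.
p(0) = 120, so log|p(0)| = log(120) = 4.7875.
Apply Jensen: I(r) = log|p(0)| + Σ_k log(r/|z_k|), summed over zeros inside |z| < r.
  log(r/|z_k|) for z_k = -6: log(9/6) = 0.4055
  log(r/|z_k|) for z_k = -5: log(9/5) = 0.5878
  log(r/|z_k|) for z_k = -4: log(9/4) = 0.8109
Sum over inside zeros: 1.8042.
I(r) = log|p(0)| + (inside sum) = 4.7875 + 1.8042 = 6.5917.
Closed form (all zeros inside, monic): I(r) = n·log(r) = 3·log(9) = 6.5917. ✓

I(r) ≈ 6.5917.


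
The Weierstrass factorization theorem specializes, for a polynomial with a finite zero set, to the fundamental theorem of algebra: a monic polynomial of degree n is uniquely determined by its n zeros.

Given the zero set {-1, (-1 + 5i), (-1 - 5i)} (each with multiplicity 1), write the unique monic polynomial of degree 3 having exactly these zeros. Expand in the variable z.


The polynomial is p(z) = ∏_{α ∈ S} (z − α), where S = {-1, (-1 + 5i), (-1 - 5i)}.
Expanding the product yields: p(z) = z^3 + 3·z^2 + 28·z + 26.
Note conjugate pairs combine to real quadratics: (z − (-1+5i))(z − (-1−5i)) = z² + 2z + 26.
The resulting polynomial has degree 3 and real coefficients as required.

p(z) = z^3 + 3·z^2 + 28·z + 26.


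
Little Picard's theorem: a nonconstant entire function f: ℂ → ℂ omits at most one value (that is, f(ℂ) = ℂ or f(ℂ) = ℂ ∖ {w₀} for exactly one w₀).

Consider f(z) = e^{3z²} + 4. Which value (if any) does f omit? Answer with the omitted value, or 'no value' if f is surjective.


Little Picard bounds the complement of f(ℂ) to at most one point.
The exponent g(z) = 3z² is a nonconstant polynomial, hence surjective onto ℂ. So e^{g(z)} takes every value in {e^w : w ∈ ℂ} = ℂ ∖ {0}. Adding 4 shifts the range to ℂ ∖ {4}. f omits exactly 4.

Omitted value: 4.


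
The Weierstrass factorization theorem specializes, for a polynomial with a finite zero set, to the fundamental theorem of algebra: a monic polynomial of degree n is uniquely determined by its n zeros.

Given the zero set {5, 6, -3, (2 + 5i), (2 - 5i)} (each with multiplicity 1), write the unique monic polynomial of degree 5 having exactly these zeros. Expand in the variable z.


The polynomial is p(z) = ∏_{α ∈ S} (z − α), where S = {5, 6, -3, (2 + 5i), (2 - 5i)}.
Expanding the product yields: p(z) = z^5 -12·z^4 + 58·z^3 -130·z^2 -447·z + 2610.
Note conjugate pairs combine to real quadratics: (z − (2+5i))(z − (2−5i)) = z² − 4z + 29.
The resulting polynomial has degree 5 and real coefficients as required.

p(z) = z^5 -12·z^4 + 58·z^3 -130·z^2 -447·z + 2610.


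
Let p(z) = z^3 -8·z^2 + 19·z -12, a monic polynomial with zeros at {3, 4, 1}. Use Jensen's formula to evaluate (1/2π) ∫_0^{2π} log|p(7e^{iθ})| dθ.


Zeros: 1, 3, 4; r = 7.
Inside |z| < r: 1, 3, 4. Outside (|z| ≥ r): ∅.
p(0) = -12, so log|p(0)| = log(12) = 2.4849.
Apply Jensen: I(r) = log|p(0)| + Σ_k log(r/|z_k|), summed over zeros inside |z| < r.
  log(r/|z_k|) for z_k = 3: log(7/3) = 0.8473
  log(r/|z_k|) for z_k = 4: log(7/4) = 0.5596
  log(r/|z_k|) for z_k = 1: log(7/1) = 1.9459
Sum over inside zeros: 3.3528.
I(r) = log|p(0)| + (inside sum) = 2.4849 + 3.3528 = 5.8377.
Closed form (all zeros inside, monic): I(r) = n·log(r) = 3·log(7) = 5.8377. ✓

I(r) ≈ 5.8377.


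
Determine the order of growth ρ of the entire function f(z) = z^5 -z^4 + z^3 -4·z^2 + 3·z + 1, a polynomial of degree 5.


|f(z)| ≤ Σ|c_k|·r^k = O(r^5) as r → ∞. Polynomial growth is O(e^{r^ε}) for every ε > 0 (since r^5/e^{r^ε} → 0), so ρ ≤ ε for all ε > 0, i.e. ρ = 0. Every nonconstant polynomial has order 0.
Therefore ρ = 0.

Order ρ = 0.


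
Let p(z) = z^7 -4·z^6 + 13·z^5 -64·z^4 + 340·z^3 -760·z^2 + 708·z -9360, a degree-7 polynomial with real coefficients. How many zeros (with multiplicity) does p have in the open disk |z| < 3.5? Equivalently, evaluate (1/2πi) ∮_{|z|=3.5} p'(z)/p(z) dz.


The zeros of p are: 4, (-2 + 3i), (-2 - 3i), (3 + 3i), (3 - 3i), (-1 + 3i), (-1 - 3i).
Their magnitudes are: 4, 3.606, 3.606, 4.243, 4.243, 3.162, 3.162.
Zeros with |z| < R = 3.5: (-1 + 3i), (-1 - 3i).
Count = 2.
By the argument principle, (1/2πi) ∮_{|z|=R} p'(z)/p(z) dz equals exactly this count.

Number of zeros inside |z| < 3.5: 2.


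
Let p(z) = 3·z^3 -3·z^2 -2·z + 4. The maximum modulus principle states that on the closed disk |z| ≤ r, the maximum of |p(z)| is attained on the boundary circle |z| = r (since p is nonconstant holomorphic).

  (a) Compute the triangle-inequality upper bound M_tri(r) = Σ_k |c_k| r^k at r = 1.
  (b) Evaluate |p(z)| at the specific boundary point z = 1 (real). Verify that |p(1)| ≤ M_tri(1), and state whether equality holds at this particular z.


Coefficients: c_0 = 4, c_1 = -2, c_2 = -3, c_3 = 3. Radius r = 1.
Part (a). Triangle bound: M_tri(r) = Σ_k |c_k| r^k
  = |4|·1^0 + |-2|·1^1 + |-3|·1^2 + |3|·1^3
  = 4 + 2 + 3 + 3 = 12.
This bounds M(r) := max_{|z|=r} |p(z)| from above; equality holds iff all terms c_k z^k can be made to align in phase at a single z on |z|=r.
Part (b). At z = 1 (real, on the circle |z| = r):
  p(1) = (4)·1^0 + (-2)·1^1 + (-3)·1^2 + (3)·1^3 = 2.
  |p(1)| = 2.
Check: |p(1)| = 2 ≤ 12 = M_tri(1). ✓ Equality does not hold at z = 1 (the coefficients have mixed signs, so the terms do not all align in phase there).

M_tri(1) = 12; |p(1)| = 2; equality at z=1: no.


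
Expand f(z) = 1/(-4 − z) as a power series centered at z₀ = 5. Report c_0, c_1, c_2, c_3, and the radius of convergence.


Let w = z − z₀, so z = z₀ + w.
Then -4 − z = -4 − (z₀ + w) = (-4 − z₀) − w = -9 − w.
f(z) = 1/(-9 − w) = (1/(-9)) · 1/(1 − w/(-9)) = Σ_{n≥0} w^n / (-9)^(n+1).
So c_n = 1/(-9)^(n+1):
  c_0 = 1/(-9)^1 = -1/9.
  c_1 = 1/(-9)^2 = 1/81.
  c_2 = 1/(-9)^3 = -1/729.
  c_3 = 1/(-9)^4 = 1/6561.
The series is valid for |w/d| < 1, i.e. |z − z₀| < |d|.
Radius of convergence: R = |-4 − z₀| = |-9| = 9 (distance from z₀ to the singularity z = -4).

c_0 = -1/9, c_1 = 1/81, c_2 = -1/729, c_3 = 1/6561; R = 9.


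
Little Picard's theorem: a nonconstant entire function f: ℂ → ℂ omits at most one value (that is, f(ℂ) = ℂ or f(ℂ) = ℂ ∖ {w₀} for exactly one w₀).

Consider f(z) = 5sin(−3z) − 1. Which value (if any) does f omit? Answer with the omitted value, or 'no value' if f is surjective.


Little Picard bounds the complement of f(ℂ) to at most one point.
sin is entire and surjective onto ℂ: for every w ∈ ℂ, sin(ζ) = w has a solution ζ ∈ ℂ (e.g., via the complex inverse arcsin). With ζ = −3z this gives z = ζ/(-3). Then 5·sin(−3z) takes every value in 5·ℂ = ℂ, and adding -1 is a bijection of ℂ. So f is surjective and omits no value. (Note: only on the real line is sin bounded by [−1, 1].)

Omitted value: no value.


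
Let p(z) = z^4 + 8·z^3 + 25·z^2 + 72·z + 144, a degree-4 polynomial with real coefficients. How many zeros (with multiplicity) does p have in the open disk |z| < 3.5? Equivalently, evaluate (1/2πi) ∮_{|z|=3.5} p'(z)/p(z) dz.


The zeros of p are: -4, (0 + 3i), (0 - 3i), -4.
Their magnitudes are: 4, 3, 3, 4.
Zeros with |z| < R = 3.5: (0 + 3i), (0 - 3i).
Count = 2.
By the argument principle, (1/2πi) ∮_{|z|=R} p'(z)/p(z) dz equals exactly this count.

Number of zeros inside |z| < 3.5: 2.


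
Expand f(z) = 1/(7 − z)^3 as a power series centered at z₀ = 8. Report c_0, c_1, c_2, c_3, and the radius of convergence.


Let w = z − z₀, so z = z₀ + w.
Then 7 − z = 7 − (z₀ + w) = (7 − z₀) − w = -1 − w.
f(z) = 1/(-1 − w)^3 = (1/(-1)^3) · (1 − w/(-1))^{−3}.
By the binomial series (1−u)^{−3} = Σ_{n≥0} C(n+2, 2) u^n for |u|<1, with u = w/(-1):
  c_n = C(n+2, 2) / (-1)^(n+3).
  c_0 = 1/(-1)^3 = -1.
  c_1 = 3/(-1)^4 = 3.
  c_2 = 6/(-1)^5 = -6.
  c_3 = 10/(-1)^6 = 10.
The series is valid for |w/d| < 1, i.e. |z − z₀| < |d|.
Radius of convergence: R = |7 − z₀| = |-1| = 1 (distance from z₀ to the singularity z = 7).

c_0 = -1, c_1 = 3, c_2 = -6, c_3 = 10; R = 1.


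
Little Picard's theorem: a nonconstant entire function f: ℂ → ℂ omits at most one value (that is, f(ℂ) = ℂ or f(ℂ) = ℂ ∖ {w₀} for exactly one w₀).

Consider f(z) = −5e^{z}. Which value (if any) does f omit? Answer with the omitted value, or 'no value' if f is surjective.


Little Picard bounds the complement of f(ℂ) to at most one point.
e^{z} is never zero on ℂ, so -5·e^{z} takes every value in ℂ ∖ {0}. Adding 0 shifts the range to ℂ ∖ {0}. Thus f omits exactly the value 0.

Omitted value: 0.


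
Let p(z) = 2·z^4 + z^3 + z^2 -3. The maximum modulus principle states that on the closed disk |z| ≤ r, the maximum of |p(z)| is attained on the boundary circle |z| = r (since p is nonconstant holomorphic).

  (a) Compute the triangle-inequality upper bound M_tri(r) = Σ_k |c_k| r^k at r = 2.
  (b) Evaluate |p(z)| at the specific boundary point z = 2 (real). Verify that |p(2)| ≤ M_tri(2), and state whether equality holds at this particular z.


Coefficients: c_0 = -3, c_1 = 0, c_2 = 1, c_3 = 1, c_4 = 2. Radius r = 2.
Part (a). Triangle bound: M_tri(r) = Σ_k |c_k| r^k
  = |-3|·2^0 + |0|·2^1 + |1|·2^2 + |1|·2^3 + |2|·2^4
  = 3 + 0 + 4 + 8 + 32 = 47.
This bounds M(r) := max_{|z|=r} |p(z)| from above; equality holds iff all terms c_k z^k can be made to align in phase at a single z on |z|=r.
Part (b). At z = 2 (real, on the circle |z| = r):
  p(2) = (-3)·2^0 + (0)·2^1 + (1)·2^2 + (1)·2^3 + (2)·2^4 = 41.
  |p(2)| = 41.
Check: |p(2)| = 41 ≤ 47 = M_tri(2). ✓ Equality does not hold at z = 2 (the coefficients have mixed signs, so the terms do not all align in phase there).

M_tri(2) = 47; |p(2)| = 41; equality at z=2: no.


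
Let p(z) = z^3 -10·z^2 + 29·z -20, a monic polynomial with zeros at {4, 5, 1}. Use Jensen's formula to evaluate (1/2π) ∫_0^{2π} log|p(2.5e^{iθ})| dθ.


Zeros: 1, 4, 5; r = 2.5.
Inside |z| < r: 1. Outside (|z| ≥ r): 4, 5.
p(0) = -20, so log|p(0)| = log(20) = 2.9957.
Apply Jensen: I(r) = log|p(0)| + Σ_k log(r/|z_k|), summed over zeros inside |z| < r.
  log(r/|z_k|) for z_k = 1: log(2.5/1) = 0.9163
  Outside zeros (4, 5) contribute nothing to the Jensen sum.
Sum over inside zeros: 0.9163.
I(r) = log|p(0)| + (inside sum) = 2.9957 + 0.9163 = 3.9120.
Note: since some zeros are outside |z| ≤ r, the simplified n·log(r) form does NOT apply — only the inside zeros contribute.

I(r) ≈ 3.9120.


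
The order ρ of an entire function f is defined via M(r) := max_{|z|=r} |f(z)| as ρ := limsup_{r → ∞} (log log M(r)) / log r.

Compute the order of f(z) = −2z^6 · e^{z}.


M(r) = max_{|z|=r} |-2|·|z|^6·|e^{z}| = 2·r^6 · e^{1r^1} (the factors attain their maxima compatibly on |z|=r). Then log M(r) = log 2 + 6·log r + 1r^1, dominated by the last term, so log log M(r) ~ 1·log r. The polynomial factor -2z^6 contributes only a log r term and does not affect the order. ρ = 1.
Therefore ρ = 1.

Order ρ = 1.


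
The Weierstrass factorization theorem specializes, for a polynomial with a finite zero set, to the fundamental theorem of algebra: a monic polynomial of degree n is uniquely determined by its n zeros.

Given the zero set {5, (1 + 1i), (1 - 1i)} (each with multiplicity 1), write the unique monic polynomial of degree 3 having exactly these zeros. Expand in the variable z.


The polynomial is p(z) = ∏_{α ∈ S} (z − α), where S = {5, (1 + 1i), (1 - 1i)}.
Expanding the product yields: p(z) = z^3 -7·z^2 + 12·z -10.
Note conjugate pairs combine to real quadratics: (z − (1+1i))(z − (1−1i)) = z² − 2z + 2.
The resulting polynomial has degree 3 and real coefficients as required.

p(z) = z^3 -7·z^2 + 12·z -10.


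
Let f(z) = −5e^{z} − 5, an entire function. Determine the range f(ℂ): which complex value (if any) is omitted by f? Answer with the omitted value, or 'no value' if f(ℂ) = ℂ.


Little Picard bounds the complement of f(ℂ) to at most one point.
e^{z} is never zero on ℂ, so -5·e^{z} takes every value in ℂ ∖ {0}. Adding -5 shifts the range to ℂ ∖ {-5}. Thus f omits exactly the value -5.

Omitted value: -5.


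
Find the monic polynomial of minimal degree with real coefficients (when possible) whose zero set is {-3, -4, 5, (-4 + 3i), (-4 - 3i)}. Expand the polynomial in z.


The polynomial is p(z) = ∏_{α ∈ S} (z − α), where S = {-3, -4, 5, (-4 + 3i), (-4 - 3i)}.
Expanding the product yields: p(z) = z^5 + 10·z^4 + 18·z^3 -194·z^2 -1055·z -1500.
Note conjugate pairs combine to real quadratics: (z − (-4+3i))(z − (-4−3i)) = z² + 8z + 25.
The resulting polynomial has degree 5 and real coefficients as required.

p(z) = z^5 + 10·z^4 + 18·z^3 -194·z^2 -1055·z -1500.


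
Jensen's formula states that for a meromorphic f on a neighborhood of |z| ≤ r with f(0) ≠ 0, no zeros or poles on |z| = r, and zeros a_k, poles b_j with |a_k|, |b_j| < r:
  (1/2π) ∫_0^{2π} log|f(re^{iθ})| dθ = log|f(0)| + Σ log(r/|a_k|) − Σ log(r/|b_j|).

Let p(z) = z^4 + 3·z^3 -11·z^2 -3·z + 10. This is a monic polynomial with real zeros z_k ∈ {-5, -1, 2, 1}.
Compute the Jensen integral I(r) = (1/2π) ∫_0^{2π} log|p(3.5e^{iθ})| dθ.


Zeros: -5, -1, 1, 2; r = 3.5.
Inside |z| < r: -1, 1, 2. Outside (|z| ≥ r): -5.
p(0) = 10, so log|p(0)| = log(10) = 2.3026.
Apply Jensen: I(r) = log|p(0)| + Σ_k log(r/|z_k|), summed over zeros inside |z| < r.
  log(r/|z_k|) for z_k = -1: log(3.5/1) = 1.2528
  log(r/|z_k|) for z_k = 2: log(3.5/2) = 0.5596
  log(r/|z_k|) for z_k = 1: log(3.5/1) = 1.2528
  Outside zeros (-5) contribute nothing to the Jensen sum.
Sum over inside zeros: 3.0651.
I(r) = log|p(0)| + (inside sum) = 2.3026 + 3.0651 = 5.3677.
Note: since some zeros are outside |z| ≤ r, the simplified n·log(r) form does NOT apply — only the inside zeros contribute.

I(r) ≈ 5.3677.


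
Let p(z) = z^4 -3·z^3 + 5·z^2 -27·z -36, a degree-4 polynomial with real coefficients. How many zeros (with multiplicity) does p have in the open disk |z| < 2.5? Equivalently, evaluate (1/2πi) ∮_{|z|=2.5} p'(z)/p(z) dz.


The zeros of p are: 4, (0 + 3i), (0 - 3i), -1.
Their magnitudes are: 4, 3, 3, 1.
Zeros with |z| < R = 2.5: -1.
Count = 1.
By the argument principle, (1/2πi) ∮_{|z|=R} p'(z)/p(z) dz equals exactly this count.

Number of zeros inside |z| < 2.5: 1.


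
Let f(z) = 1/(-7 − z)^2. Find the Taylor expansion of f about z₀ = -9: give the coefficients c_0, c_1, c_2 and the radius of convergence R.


Let w = z − z₀, so z = z₀ + w.
Then -7 − z = -7 − (z₀ + w) = (-7 − z₀) − w = 2 − w.
f(z) = 1/(2 − w)^2 = (1/(2)^2) · (1 − w/(2))^{−2}.
By the binomial series (1−u)^{−2} = Σ_{n≥0} C(n+1, 1) u^n for |u|<1, with u = w/(2):
  c_n = C(n+1, 1) / (2)^(n+2).
  c_0 = 1/(2)^2 = 1/4.
  c_1 = 2/(2)^3 = 1/4.
  c_2 = 3/(2)^4 = 3/16.
The series is valid for |w/d| < 1, i.e. |z − z₀| < |d|.
Radius of convergence: R = |-7 − z₀| = |2| = 2 (distance from z₀ to the singularity z = -7).

c_0 = 1/4, c_1 = 1/4, c_2 = 3/16; R = 2.


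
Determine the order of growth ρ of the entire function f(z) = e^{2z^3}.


|e^{2z^3}| = e^{Re(2·z^3) + 0} ≤ e^{2|z|^3 + 0} = e^{2r^3 + 0} on |z| = r, so ρ ≤ 3. Choosing z on |z|=r so that 2·z^3 is real positive (always possible by picking arg z appropriately) gives |f(z)| = e^{2r^3 + 0}, matching the bound. The additive constant 0 does not affect log log M(r) ~ 3·log r. Hence ρ = 3.
Therefore ρ = 3.

Order ρ = 3.


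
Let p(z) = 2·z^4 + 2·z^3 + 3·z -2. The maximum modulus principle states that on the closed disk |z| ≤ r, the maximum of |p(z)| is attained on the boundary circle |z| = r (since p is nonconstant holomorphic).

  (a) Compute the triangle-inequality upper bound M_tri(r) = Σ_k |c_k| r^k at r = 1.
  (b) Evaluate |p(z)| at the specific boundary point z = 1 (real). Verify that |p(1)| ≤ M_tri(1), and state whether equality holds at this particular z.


Coefficients: c_0 = -2, c_1 = 3, c_2 = 0, c_3 = 2, c_4 = 2. Radius r = 1.
Part (a). Triangle bound: M_tri(r) = Σ_k |c_k| r^k
  = |-2|·1^0 + |3|·1^1 + |0|·1^2 + |2|·1^3 + |2|·1^4
  = 2 + 3 + 0 + 2 + 2 = 9.
This bounds M(r) := max_{|z|=r} |p(z)| from above; equality holds iff all terms c_k z^k can be made to align in phase at a single z on |z|=r.
Part (b). At z = 1 (real, on the circle |z| = r):
  p(1) = (-2)·1^0 + (3)·1^1 + (0)·1^2 + (2)·1^3 + (2)·1^4 = 5.
  |p(1)| = 5.
Check: |p(1)| = 5 ≤ 9 = M_tri(1). ✓ Equality does not hold at z = 1 (the coefficients have mixed signs, so the terms do not all align in phase there).

M_tri(1) = 9; |p(1)| = 5; equality at z=1: no.


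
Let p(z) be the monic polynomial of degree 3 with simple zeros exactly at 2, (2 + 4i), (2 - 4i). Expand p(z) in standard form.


The polynomial is p(z) = ∏_{α ∈ S} (z − α), where S = {2, (2 + 4i), (2 - 4i)}.
Expanding the product yields: p(z) = z^3 -6·z^2 + 28·z -40.
Note conjugate pairs combine to real quadratics: (z − (2+4i))(z − (2−4i)) = z² − 4z + 20.
The resulting polynomial has degree 3 and real coefficients as required.

p(z) = z^3 -6·z^2 + 28·z -40.


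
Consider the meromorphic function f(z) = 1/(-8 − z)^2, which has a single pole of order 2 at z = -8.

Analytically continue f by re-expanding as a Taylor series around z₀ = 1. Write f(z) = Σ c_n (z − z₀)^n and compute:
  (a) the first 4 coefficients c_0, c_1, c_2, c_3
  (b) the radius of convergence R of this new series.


Let w = z − z₀, so z = z₀ + w.
Then -8 − z = -8 − (z₀ + w) = (-8 − z₀) − w = -9 − w.
f(z) = 1/(-9 − w)^2 = (1/(-9)^2) · (1 − w/(-9))^{−2}.
By the binomial series (1−u)^{−2} = Σ_{n≥0} C(n+1, 1) u^n for |u|<1, with u = w/(-9):
  c_n = C(n+1, 1) / (-9)^(n+2).
  c_0 = 1/(-9)^2 = 1/81.
  c_1 = 2/(-9)^3 = -2/729.
  c_2 = 3/(-9)^4 = 1/2187.
  c_3 = 4/(-9)^5 = -4/59049.
The series is valid for |w/d| < 1, i.e. |z − z₀| < |d|.
Radius of convergence: R = |-8 − z₀| = |-9| = 9 (distance from z₀ to the singularity z = -8).

c_0 = 1/81, c_1 = -2/729, c_2 = 1/2187, c_3 = -4/59049; R = 9.


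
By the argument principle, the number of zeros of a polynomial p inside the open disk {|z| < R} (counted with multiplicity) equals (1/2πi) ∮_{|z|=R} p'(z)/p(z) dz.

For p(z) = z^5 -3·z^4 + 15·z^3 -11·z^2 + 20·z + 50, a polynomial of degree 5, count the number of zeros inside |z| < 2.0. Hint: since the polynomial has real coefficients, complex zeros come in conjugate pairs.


The zeros of p are: (1 + 3i), (1 - 3i), (1 + 2i), (1 - 2i), -1.
Their magnitudes are: 3.162, 3.162, 2.236, 2.236, 1.
Zeros with |z| < R = 2.0: -1.
Count = 1.
By the argument principle, (1/2πi) ∮_{|z|=R} p'(z)/p(z) dz equals exactly this count.

Number of zeros inside |z| < 2.0: 1.


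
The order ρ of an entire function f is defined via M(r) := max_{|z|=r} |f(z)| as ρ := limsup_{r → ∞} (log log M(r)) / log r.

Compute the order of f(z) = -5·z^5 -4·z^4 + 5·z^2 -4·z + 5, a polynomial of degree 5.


|f(z)| ≤ Σ|c_k|·r^k = O(r^5) as r → ∞. Polynomial growth is O(e^{r^ε}) for every ε > 0 (since r^5/e^{r^ε} → 0), so ρ ≤ ε for all ε > 0, i.e. ρ = 0. Every nonconstant polynomial has order 0.
Therefore ρ = 0.

Order ρ = 0.


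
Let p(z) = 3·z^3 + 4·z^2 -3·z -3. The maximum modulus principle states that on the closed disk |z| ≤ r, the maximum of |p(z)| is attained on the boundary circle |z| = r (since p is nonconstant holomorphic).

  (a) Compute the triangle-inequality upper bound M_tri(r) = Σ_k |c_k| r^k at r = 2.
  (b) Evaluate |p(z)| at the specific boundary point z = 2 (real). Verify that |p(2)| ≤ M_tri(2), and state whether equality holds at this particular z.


Coefficients: c_0 = -3, c_1 = -3, c_2 = 4, c_3 = 3. Radius r = 2.
Part (a). Triangle bound: M_tri(r) = Σ_k |c_k| r^k
  = |-3|·2^0 + |-3|·2^1 + |4|·2^2 + |3|·2^3
  = 3 + 6 + 16 + 24 = 49.
This bounds M(r) := max_{|z|=r} |p(z)| from above; equality holds iff all terms c_k z^k can be made to align in phase at a single z on |z|=r.
Part (b). At z = 2 (real, on the circle |z| = r):
  p(2) = (-3)·2^0 + (-3)·2^1 + (4)·2^2 + (3)·2^3 = 31.
  |p(2)| = 31.
Check: |p(2)| = 31 ≤ 49 = M_tri(2). ✓ Equality does not hold at z = 2 (the coefficients have mixed signs, so the terms do not all align in phase there).

M_tri(2) = 49; |p(2)| = 31; equality at z=2: no.


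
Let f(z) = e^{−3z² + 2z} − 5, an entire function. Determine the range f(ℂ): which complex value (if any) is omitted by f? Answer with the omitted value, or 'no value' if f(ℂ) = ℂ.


Little Picard bounds the complement of f(ℂ) to at most one point.
The exponent g(z) = −3z² + 2z is a nonconstant polynomial, hence surjective onto ℂ. So e^{g(z)} takes every value in {e^w : w ∈ ℂ} = ℂ ∖ {0}. Adding -5 shifts the range to ℂ ∖ {-5}. f omits exactly -5.

Omitted value: -5.


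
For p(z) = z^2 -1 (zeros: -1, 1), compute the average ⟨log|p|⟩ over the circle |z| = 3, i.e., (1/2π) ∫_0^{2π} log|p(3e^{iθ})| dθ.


Zeros: -1, 1; r = 3.
Inside |z| < r: -1, 1. Outside (|z| ≥ r): ∅.
p(0) = -1, so log|p(0)| = log(1) = 0.0000.
Apply Jensen: I(r) = log|p(0)| + Σ_k log(r/|z_k|), summed over zeros inside |z| < r.
  log(r/|z_k|) for z_k = -1: log(3/1) = 1.0986
  log(r/|z_k|) for z_k = 1: log(3/1) = 1.0986
Sum over inside zeros: 2.1972.
I(r) = log|p(0)| + (inside sum) = 0.0000 + 2.1972 = 2.1972.
Closed form (all zeros inside, monic): I(r) = n·log(r) = 2·log(3) = 2.1972. ✓

I(r) ≈ 2.1972.


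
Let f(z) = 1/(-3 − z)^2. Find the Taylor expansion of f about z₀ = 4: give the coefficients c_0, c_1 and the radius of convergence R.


Let w = z − z₀, so z = z₀ + w.
Then -3 − z = -3 − (z₀ + w) = (-3 − z₀) − w = -7 − w.
f(z) = 1/(-7 − w)^2 = (1/(-7)^2) · (1 − w/(-7))^{−2}.
By the binomial series (1−u)^{−2} = Σ_{n≥0} C(n+1, 1) u^n for |u|<1, with u = w/(-7):
  c_n = C(n+1, 1) / (-7)^(n+2).
  c_0 = 1/(-7)^2 = 1/49.
  c_1 = 2/(-7)^3 = -2/343.
The series is valid for |w/d| < 1, i.e. |z − z₀| < |d|.
Radius of convergence: R = |-3 − z₀| = |-7| = 7 (distance from z₀ to the singularity z = -3).

c_0 = 1/49, c_1 = -2/343; R = 7.


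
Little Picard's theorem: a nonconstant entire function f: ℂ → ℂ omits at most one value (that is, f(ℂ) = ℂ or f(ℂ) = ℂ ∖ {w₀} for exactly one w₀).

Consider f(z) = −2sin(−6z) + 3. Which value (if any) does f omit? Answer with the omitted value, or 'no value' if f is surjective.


Little Picard bounds the complement of f(ℂ) to at most one point.
sin is entire and surjective onto ℂ: for every w ∈ ℂ, sin(ζ) = w has a solution ζ ∈ ℂ (e.g., via the complex inverse arcsin). With ζ = −6z this gives z = ζ/(-6). Then -2·sin(−6z) takes every value in -2·ℂ = ℂ, and adding 3 is a bijection of ℂ. So f is surjective and omits no value. (Note: only on the real line is sin bounded by [−1, 1].)

Omitted value: no value.


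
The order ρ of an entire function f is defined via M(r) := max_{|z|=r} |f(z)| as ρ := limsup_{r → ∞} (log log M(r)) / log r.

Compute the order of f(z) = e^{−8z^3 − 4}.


|e^{−8z^3 − 4}| = e^{Re(-8·z^3) + -4} ≤ e^{8|z|^3 + -4} = e^{8r^3 + -4} on |z| = r, so ρ ≤ 3. Choosing z on |z|=r so that -8·z^3 is real positive (always possible by picking arg z appropriately) gives |f(z)| = e^{8r^3 + -4}, matching the bound. The additive constant -4 does not affect log log M(r) ~ 3·log r. Hence ρ = 3.
Therefore ρ = 3.

Order ρ = 3.


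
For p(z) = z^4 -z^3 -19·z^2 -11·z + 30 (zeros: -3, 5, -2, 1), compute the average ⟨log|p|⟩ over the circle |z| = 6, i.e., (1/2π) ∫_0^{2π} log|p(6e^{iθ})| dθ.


Zeros: -3, -2, 1, 5; r = 6.
Inside |z| < r: -3, -2, 1, 5. Outside (|z| ≥ r): ∅.
p(0) = 30, so log|p(0)| = log(30) = 3.4012.
Apply Jensen: I(r) = log|p(0)| + Σ_k log(r/|z_k|), summed over zeros inside |z| < r.
  log(r/|z_k|) for z_k = -3: log(6/3) = 0.6931
  log(r/|z_k|) for z_k = 5: log(6/5) = 0.1823
  log(r/|z_k|) for z_k = -2: log(6/2) = 1.0986
  log(r/|z_k|) for z_k = 1: log(6/1) = 1.7918
Sum over inside zeros: 3.7658.
I(r) = log|p(0)| + (inside sum) = 3.4012 + 3.7658 = 7.1670.
Closed form (all zeros inside, monic): I(r) = n·log(r) = 4·log(6) = 7.1670. ✓

I(r) ≈ 7.1670.


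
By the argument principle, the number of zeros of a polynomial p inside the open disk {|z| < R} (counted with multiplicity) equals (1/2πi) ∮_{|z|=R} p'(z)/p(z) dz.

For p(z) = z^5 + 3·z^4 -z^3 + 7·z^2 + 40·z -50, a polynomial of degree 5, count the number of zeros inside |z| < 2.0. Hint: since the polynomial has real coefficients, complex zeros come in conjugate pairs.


The zeros of p are: (-3 + 1i), (-3 - 1i), (1 + 2i), (1 - 2i), 1.
Their magnitudes are: 3.162, 3.162, 2.236, 2.236, 1.
Zeros with |z| < R = 2.0: 1.
Count = 1.
By the argument principle, (1/2πi) ∮_{|z|=R} p'(z)/p(z) dz equals exactly this count.

Number of zeros inside |z| < 2.0: 1.


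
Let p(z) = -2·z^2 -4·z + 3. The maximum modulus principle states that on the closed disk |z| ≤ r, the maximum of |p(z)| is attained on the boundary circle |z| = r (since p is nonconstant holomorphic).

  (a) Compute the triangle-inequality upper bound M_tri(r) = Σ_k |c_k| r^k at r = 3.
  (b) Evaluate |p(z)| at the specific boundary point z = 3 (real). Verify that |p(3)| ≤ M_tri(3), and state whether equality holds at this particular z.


Coefficients: c_0 = 3, c_1 = -4, c_2 = -2. Radius r = 3.
Part (a). Triangle bound: M_tri(r) = Σ_k |c_k| r^k
  = |3|·3^0 + |-4|·3^1 + |-2|·3^2
  = 3 + 12 + 18 = 33.
This bounds M(r) := max_{|z|=r} |p(z)| from above; equality holds iff all terms c_k z^k can be made to align in phase at a single z on |z|=r.
Part (b). At z = 3 (real, on the circle |z| = r):
  p(3) = (3)·3^0 + (-4)·3^1 + (-2)·3^2 = -27.
  |p(3)| = 27.
Check: |p(3)| = 27 ≤ 33 = M_tri(3). ✓ Equality does not hold at z = 3 (the coefficients have mixed signs, so the terms do not all align in phase there).

M_tri(3) = 33; |p(3)| = 27; equality at z=3: no.


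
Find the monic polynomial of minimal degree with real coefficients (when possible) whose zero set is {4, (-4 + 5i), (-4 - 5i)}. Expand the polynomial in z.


The polynomial is p(z) = ∏_{α ∈ S} (z − α), where S = {4, (-4 + 5i), (-4 - 5i)}.
Expanding the product yields: p(z) = z^3 + 4·z^2 + 9·z -164.
Note conjugate pairs combine to real quadratics: (z − (-4+5i))(z − (-4−5i)) = z² + 8z + 41.
The resulting polynomial has degree 3 and real coefficients as required.

p(z) = z^3 + 4·z^2 + 9·z -164.
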